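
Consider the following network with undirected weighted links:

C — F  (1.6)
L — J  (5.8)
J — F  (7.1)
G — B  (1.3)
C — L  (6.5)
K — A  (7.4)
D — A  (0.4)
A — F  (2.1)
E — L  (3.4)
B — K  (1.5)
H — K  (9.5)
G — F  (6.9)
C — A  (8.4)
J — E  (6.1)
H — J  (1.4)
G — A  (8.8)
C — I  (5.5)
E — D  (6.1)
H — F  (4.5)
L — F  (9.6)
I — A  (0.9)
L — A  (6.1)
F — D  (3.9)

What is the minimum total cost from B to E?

Settle nodes by increasing distance from B:
B: 0
G: 1.3  (via B)
K: 1.5  (via B)
F: 8.2  (via G)
A: 8.9  (via K)
D: 9.3  (via A)
C: 9.8  (via F)
I: 9.8  (via A)
H: 11  (via K)
J: 12.4  (via H)
L: 15  (via A)
E: 15.4  (via D)
Shortest route: B → K → A → D → E = 15.4.

15.4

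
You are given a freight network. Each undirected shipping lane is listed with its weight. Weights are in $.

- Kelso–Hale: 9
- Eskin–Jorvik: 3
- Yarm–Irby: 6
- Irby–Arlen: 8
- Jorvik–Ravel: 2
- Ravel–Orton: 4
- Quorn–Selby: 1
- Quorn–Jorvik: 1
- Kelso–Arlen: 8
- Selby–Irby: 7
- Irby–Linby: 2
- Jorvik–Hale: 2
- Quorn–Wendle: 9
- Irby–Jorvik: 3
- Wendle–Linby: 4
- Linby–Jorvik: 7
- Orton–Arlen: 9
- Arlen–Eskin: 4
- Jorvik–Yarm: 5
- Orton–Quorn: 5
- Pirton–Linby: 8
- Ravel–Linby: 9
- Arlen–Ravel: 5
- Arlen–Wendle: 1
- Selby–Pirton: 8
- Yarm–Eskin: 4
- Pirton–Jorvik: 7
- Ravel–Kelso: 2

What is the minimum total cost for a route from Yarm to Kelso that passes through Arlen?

Best Yarm to Arlen: Yarm → Eskin → Arlen costing 8
Best Arlen to Kelso: Arlen → Ravel → Kelso costing 7
Total via Arlen: 8 + 7 = $15.

$15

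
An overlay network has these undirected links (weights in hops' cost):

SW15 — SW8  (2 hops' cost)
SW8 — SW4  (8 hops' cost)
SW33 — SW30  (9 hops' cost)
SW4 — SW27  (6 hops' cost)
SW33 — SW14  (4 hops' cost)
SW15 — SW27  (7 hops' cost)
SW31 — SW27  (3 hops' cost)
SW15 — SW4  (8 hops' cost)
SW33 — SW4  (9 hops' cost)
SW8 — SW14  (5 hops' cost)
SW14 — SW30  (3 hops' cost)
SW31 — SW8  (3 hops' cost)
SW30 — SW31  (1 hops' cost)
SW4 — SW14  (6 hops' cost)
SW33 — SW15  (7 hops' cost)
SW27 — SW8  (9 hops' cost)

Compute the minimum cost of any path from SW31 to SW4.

9 hops' cost

Settle nodes by increasing distance from SW31:
SW31: 0
SW30: 1  (via SW31)
SW27: 3  (via SW31)
SW8: 3  (via SW31)
SW14: 4  (via SW30)
SW15: 5  (via SW8)
SW33: 8  (via SW14)
SW4: 9  (via SW27)
Shortest route: SW31 → SW27 → SW4 = 9 hops' cost.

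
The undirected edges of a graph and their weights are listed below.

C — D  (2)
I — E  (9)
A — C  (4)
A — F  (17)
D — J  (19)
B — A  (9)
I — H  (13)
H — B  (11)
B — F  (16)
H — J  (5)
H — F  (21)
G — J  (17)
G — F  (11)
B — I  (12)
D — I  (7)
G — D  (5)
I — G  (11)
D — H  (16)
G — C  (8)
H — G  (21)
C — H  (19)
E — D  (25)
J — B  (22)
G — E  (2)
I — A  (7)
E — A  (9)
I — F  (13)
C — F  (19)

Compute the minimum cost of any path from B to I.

12

Running Dijkstra from B:
B: 0
A: 9  (via B)
H: 11  (via B)
I: 12  (via B)
Shortest route: B → I = 12.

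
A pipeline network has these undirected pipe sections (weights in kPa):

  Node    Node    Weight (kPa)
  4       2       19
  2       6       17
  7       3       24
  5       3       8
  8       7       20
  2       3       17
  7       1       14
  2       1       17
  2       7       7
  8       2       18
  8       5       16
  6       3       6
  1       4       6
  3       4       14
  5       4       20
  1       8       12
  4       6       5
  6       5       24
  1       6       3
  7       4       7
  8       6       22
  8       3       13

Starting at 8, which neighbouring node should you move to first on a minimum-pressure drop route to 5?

Compare a few routes:
8–5: 16 = 16
8–3–5: 13+8 = 21
The minimum is 16 kPa via 8–5.
So from 8 the first move is to 5.

5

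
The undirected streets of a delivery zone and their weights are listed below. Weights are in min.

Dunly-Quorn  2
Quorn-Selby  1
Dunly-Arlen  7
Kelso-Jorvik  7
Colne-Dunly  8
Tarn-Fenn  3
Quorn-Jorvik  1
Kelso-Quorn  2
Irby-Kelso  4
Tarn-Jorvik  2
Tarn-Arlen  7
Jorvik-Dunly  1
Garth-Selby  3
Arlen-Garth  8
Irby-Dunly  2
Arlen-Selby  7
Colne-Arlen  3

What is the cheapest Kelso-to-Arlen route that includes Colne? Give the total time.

15 min

Shortest Kelso→Colne: Kelso–Quorn–Dunly–Colne = 12
Best Colne to Arlen: Colne–Arlen costing 3
Total via Colne: 12 + 3 = 15 min.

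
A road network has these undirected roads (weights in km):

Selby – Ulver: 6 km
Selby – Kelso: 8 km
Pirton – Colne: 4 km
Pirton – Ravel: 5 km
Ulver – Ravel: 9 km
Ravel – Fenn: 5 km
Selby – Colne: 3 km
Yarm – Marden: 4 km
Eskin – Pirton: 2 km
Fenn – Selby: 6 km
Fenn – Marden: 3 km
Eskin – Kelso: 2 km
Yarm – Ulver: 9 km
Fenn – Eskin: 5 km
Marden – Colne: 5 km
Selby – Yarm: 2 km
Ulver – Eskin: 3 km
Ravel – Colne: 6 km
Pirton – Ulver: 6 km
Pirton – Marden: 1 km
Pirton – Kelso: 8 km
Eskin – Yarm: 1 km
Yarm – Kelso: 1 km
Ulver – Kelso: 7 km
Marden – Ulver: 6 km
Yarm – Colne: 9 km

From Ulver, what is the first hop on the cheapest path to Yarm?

Eskin

Enumerating some paths:
Ulver - Eskin - Yarm: 3+1 = 4
Ulver - Eskin - Kelso - Yarm: 3+2+1 = 6
The minimum is 4 km via Ulver - Eskin - Yarm.
So from Ulver the first move is to Eskin.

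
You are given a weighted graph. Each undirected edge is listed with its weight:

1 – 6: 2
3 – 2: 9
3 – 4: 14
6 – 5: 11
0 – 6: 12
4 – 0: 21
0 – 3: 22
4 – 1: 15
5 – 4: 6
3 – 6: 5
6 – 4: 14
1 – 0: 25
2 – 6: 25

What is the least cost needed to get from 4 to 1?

Candidate routes:
4 - 6 - 1: 14+2 = 16
4 - 1: 15 = 15
4 - 5 - 6 - 1: 6+11+2 = 19
The minimum is 15 via 4 - 1.

15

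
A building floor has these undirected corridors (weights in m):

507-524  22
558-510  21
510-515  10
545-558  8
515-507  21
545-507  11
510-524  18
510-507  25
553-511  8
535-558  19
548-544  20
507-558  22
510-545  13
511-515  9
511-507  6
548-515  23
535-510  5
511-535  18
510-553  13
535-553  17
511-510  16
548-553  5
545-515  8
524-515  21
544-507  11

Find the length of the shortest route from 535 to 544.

Settle nodes by increasing distance from 535:
535: 0
510: 5  (via 535)
515: 15  (via 510)
553: 17  (via 535)
545: 18  (via 510)
511: 18  (via 535)
558: 19  (via 535)
548: 22  (via 553)
524: 23  (via 510)
507: 24  (via 511)
544: 35  (via 507)
Shortest route: 535 → 511 → 507 → 544 = 35 m.

35 m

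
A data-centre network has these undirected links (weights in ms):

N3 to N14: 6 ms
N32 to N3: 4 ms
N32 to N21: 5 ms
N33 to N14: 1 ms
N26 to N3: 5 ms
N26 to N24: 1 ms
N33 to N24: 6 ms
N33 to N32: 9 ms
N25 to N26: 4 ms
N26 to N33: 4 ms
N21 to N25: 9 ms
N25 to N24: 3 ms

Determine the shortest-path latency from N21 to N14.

Compare a few routes:
N21 - N25 - N24 - N26 - N33 - N14: 9+3+1+4+1 = 18
N21 - N32 - N3 - N14: 5+4+6 = 15
N21 - N25 - N26 - N33 - N14: 9+4+4+1 = 18
The minimum is 15 ms via N21 - N32 - N3 - N14.

15 ms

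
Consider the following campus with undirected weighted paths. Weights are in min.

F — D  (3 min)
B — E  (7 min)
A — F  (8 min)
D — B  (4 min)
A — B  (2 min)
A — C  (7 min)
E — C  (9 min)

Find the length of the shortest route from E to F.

Running Dijkstra from E:
E: 0
B: 7  (via E)
A: 9  (via B)
C: 9  (via E)
D: 11  (via B)
F: 14  (via D)
Shortest route: E–B–D–F = 14 min.

14 min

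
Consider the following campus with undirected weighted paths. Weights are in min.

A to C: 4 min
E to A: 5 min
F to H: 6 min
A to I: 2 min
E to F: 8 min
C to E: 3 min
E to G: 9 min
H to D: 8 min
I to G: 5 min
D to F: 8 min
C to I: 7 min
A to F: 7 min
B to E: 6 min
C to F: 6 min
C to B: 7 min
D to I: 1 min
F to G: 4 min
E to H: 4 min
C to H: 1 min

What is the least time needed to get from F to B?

13 min

Running Dijkstra from F:
F: 0
G: 4  (via F)
C: 6  (via F)
H: 6  (via F)
A: 7  (via F)
D: 8  (via F)
E: 8  (via F)
I: 9  (via G)
B: 13  (via C)
Shortest route: F → C → B = 13 min.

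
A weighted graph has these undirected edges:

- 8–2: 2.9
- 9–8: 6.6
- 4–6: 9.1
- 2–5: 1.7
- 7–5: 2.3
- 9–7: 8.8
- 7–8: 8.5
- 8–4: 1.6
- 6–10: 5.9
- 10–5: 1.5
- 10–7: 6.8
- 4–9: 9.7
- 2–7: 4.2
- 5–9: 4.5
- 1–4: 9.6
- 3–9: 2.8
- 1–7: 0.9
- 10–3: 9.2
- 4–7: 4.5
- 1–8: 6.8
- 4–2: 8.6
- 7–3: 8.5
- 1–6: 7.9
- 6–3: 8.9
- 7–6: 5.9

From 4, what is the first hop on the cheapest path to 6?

Candidate routes:
4–7–6: 4.5+5.9 = 10.4
4–6: 9.1 = 9.1
Cheapest is 4–6 at 9.1.
So from 4 the first move is to 6.

6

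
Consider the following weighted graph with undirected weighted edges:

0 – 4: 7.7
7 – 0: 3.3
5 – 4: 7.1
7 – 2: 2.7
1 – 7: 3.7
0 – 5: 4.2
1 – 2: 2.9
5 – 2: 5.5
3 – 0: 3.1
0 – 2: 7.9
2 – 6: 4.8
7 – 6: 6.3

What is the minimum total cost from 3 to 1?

10.1

Shortest distances from 3:
3: 0
0: 3.1  (via 3)
7: 6.4  (via 0)
5: 7.3  (via 0)
2: 9.1  (via 7)
1: 10.1  (via 7)
Shortest route: 3 → 0 → 7 → 1 = 10.1.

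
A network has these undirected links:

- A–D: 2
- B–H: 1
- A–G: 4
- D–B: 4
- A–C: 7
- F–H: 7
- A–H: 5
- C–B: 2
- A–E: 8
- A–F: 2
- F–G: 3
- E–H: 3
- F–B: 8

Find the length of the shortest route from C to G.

11

Candidate routes:
C - B - D - A - G: 2+4+2+4 = 12
C - B - H - A - G: 2+1+5+4 = 12
C - A - F - G: 7+2+3 = 12
C - A - G: 7+4 = 11
The minimum is 11 via C - A - G.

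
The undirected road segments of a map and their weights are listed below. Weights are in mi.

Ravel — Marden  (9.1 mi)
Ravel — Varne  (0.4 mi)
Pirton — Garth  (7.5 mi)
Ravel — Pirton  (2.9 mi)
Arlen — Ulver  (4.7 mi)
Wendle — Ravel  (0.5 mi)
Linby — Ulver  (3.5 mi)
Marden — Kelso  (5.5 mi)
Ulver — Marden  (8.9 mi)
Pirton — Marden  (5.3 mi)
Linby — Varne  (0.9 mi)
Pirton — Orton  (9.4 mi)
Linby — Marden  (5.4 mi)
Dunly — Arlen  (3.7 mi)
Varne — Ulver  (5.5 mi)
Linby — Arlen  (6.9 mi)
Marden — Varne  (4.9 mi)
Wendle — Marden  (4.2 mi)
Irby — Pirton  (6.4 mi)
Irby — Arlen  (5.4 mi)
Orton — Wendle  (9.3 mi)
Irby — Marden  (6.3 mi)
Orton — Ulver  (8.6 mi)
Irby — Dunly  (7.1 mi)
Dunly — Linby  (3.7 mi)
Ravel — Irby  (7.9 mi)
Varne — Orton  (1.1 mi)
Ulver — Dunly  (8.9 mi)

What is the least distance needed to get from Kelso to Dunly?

14.6 mi

Enumerating some paths:
Kelso - Marden - Linby - Dunly: 5.5+5.4+3.7 = 14.6
Kelso - Marden - Varne - Linby - Dunly: 5.5+4.9+0.9+3.7 = 15
Kelso - Marden - Wendle - Ravel - Varne - Linby - Dunly: 5.5+4.2+0.5+0.4+0.9+3.7 = 15.2
Cheapest is Kelso - Marden - Linby - Dunly at 14.6 mi.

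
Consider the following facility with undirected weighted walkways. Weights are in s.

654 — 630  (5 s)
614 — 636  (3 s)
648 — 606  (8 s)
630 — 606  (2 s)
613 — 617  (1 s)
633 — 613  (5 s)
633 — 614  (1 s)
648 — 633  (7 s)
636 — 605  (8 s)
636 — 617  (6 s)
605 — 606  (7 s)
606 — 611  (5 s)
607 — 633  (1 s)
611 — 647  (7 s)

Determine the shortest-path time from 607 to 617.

Running Dijkstra from 607:
607: 0
633: 1  (via 607)
614: 2  (via 633)
636: 5  (via 614)
613: 6  (via 633)
617: 7  (via 613)
Shortest route: 607–633–613–617 = 7 s.

7 s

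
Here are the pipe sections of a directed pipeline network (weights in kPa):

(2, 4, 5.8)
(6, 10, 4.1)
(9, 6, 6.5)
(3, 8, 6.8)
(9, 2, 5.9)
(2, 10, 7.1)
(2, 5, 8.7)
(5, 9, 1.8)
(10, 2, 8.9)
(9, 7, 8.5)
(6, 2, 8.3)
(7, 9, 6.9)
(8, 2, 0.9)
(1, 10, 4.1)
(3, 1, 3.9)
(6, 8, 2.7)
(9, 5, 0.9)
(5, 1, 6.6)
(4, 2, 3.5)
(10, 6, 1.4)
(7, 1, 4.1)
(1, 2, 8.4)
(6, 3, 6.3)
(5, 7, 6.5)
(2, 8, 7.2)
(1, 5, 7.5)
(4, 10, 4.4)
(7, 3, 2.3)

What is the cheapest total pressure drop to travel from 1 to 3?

11.8 kPa

Compare a few routes:
1 - 5 - 9 - 6 - 3: 7.5+1.8+6.5+6.3 = 22.1
1 - 10 - 6 - 3: 4.1+1.4+6.3 = 11.8
1 - 5 - 7 - 3: 7.5+6.5+2.3 = 16.3
1 - 5 - 9 - 7 - 3: 7.5+1.8+8.5+2.3 = 20.1
Cheapest is 1 - 10 - 6 - 3 at 11.8 kPa.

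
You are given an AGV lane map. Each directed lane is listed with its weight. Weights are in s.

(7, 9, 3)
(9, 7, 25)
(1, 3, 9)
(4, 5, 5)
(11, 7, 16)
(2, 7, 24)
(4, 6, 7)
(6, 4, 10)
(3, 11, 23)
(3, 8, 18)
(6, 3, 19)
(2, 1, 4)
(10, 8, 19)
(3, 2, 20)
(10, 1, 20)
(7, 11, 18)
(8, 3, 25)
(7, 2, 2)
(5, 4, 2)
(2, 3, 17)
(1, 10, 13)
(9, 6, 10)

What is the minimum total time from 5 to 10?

65 s

Shortest distances from 5:
5: 0
4: 2  (via 5)
6: 9  (via 4)
3: 28  (via 6)
8: 46  (via 3)
2: 48  (via 3)
11: 51  (via 3)
1: 52  (via 2)
10: 65  (via 1)
Shortest route: 5 → 4 → 6 → 3 → 2 → 1 → 10 = 65 s.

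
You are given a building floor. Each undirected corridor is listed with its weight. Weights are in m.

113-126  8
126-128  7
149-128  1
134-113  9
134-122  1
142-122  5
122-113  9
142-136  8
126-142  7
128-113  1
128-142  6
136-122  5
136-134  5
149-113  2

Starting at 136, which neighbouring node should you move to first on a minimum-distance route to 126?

142

Compare a few routes:
136–134–122–142–126: 5+1+5+7 = 18
136–142–128–126: 8+6+7 = 21
136–122–142–126: 5+5+7 = 17
136–142–126: 8+7 = 15
The minimum is 15 m via 136–142–126.
So from 136 the first move is to 142.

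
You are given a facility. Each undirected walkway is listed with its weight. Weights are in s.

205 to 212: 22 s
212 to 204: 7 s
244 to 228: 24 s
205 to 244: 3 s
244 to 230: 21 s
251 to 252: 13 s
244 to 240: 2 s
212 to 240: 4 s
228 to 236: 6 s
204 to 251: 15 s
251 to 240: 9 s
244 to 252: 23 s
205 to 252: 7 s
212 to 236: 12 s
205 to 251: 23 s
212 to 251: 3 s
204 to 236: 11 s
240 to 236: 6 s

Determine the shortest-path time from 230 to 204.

Settle nodes by increasing distance from 230:
230: 0
244: 21  (via 230)
240: 23  (via 244)
205: 24  (via 244)
212: 27  (via 240)
236: 29  (via 240)
251: 30  (via 212)
252: 31  (via 205)
204: 34  (via 212)
Shortest route: 230–244–240–212–204 = 34 s.

34 s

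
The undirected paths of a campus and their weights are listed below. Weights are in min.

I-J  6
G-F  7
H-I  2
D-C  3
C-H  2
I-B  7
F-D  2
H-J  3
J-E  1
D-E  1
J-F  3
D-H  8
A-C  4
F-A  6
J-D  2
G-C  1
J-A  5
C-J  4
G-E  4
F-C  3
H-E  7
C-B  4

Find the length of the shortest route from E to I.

6 min

Settle nodes by increasing distance from E:
E: 0
D: 1  (via E)
J: 1  (via E)
F: 3  (via D)
C: 4  (via D)
G: 4  (via E)
H: 4  (via J)
A: 6  (via J)
I: 6  (via H)
Shortest route: E–J–H–I = 6 min.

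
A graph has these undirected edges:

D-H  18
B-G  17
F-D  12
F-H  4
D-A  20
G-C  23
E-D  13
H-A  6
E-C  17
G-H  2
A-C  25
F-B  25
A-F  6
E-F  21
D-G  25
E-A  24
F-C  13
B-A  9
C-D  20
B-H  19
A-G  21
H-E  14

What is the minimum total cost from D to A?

Enumerating some paths:
D - F - A: 12+6 = 18
D - A: 20 = 20
D - F - H - A: 12+4+6 = 22
D - H - A: 18+6 = 24
The minimum is 18 via D - F - A.

18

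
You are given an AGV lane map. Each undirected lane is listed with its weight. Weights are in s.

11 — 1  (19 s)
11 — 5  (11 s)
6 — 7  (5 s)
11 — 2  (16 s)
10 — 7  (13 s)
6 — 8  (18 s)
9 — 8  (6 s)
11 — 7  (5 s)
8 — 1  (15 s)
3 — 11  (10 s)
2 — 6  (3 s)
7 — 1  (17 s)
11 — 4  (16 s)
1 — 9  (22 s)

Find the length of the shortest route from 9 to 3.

Compare a few routes:
9 - 8 - 1 - 11 - 3: 6+15+19+10 = 50
9 - 8 - 6 - 7 - 11 - 3: 6+18+5+5+10 = 44
9 - 8 - 1 - 7 - 11 - 3: 6+15+17+5+10 = 53
9 - 1 - 11 - 3: 22+19+10 = 51
Cheapest is 9 - 8 - 6 - 7 - 11 - 3 at 44 s.

44 s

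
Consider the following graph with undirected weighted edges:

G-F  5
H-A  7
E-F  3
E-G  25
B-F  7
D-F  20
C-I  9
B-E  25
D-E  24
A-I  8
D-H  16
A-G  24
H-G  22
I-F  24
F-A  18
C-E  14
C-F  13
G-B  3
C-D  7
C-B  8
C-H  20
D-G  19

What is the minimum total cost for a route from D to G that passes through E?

29

Best D to E: D → C → E costing 21
Best E to G: E → F → G costing 8
Total via E: 21 + 8 = 29.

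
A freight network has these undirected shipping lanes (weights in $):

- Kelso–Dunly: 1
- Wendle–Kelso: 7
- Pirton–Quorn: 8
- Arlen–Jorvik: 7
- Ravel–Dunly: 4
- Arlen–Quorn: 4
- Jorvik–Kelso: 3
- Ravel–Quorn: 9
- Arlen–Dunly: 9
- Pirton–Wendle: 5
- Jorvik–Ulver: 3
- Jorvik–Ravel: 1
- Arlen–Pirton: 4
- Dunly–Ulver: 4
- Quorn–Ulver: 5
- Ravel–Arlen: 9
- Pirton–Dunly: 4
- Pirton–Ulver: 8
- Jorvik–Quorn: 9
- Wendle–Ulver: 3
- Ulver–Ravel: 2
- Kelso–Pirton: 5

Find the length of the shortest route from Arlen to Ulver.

Shortest distances from Arlen:
Arlen: 0
Pirton: 4  (via Arlen)
Quorn: 4  (via Arlen)
Jorvik: 7  (via Arlen)
Dunly: 8  (via Pirton)
Ravel: 8  (via Jorvik)
Wendle: 9  (via Pirton)
Ulver: 9  (via Quorn)
Shortest route: Arlen–Quorn–Ulver = $9.

$9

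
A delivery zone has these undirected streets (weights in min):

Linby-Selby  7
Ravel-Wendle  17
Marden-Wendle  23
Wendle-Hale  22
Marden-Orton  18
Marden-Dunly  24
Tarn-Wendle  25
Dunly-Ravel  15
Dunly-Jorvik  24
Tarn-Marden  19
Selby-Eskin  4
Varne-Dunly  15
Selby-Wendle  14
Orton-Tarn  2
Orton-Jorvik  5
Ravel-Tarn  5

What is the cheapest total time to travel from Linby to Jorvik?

50 min

Running Dijkstra from Linby:
Linby: 0
Selby: 7  (via Linby)
Eskin: 11  (via Selby)
Wendle: 21  (via Selby)
Ravel: 38  (via Wendle)
Hale: 43  (via Wendle)
Tarn: 43  (via Ravel)
Marden: 44  (via Wendle)
Orton: 45  (via Tarn)
Jorvik: 50  (via Orton)
Shortest route: Linby → Selby → Wendle → Ravel → Tarn → Orton → Jorvik = 50 min.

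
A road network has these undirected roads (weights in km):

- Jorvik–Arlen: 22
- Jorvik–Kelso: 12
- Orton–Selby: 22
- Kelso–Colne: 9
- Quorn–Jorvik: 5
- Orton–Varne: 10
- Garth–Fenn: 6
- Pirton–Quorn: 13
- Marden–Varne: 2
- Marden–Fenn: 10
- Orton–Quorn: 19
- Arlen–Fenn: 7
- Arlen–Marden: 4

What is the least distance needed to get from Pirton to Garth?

53 km

Shortest distances from Pirton:
Pirton: 0
Quorn: 13  (via Pirton)
Jorvik: 18  (via Quorn)
Kelso: 30  (via Jorvik)
Orton: 32  (via Quorn)
Colne: 39  (via Kelso)
Arlen: 40  (via Jorvik)
Varne: 42  (via Orton)
Marden: 44  (via Arlen)
Fenn: 47  (via Arlen)
Garth: 53  (via Fenn)
Shortest route: Pirton–Quorn–Jorvik–Arlen–Fenn–Garth = 53 km.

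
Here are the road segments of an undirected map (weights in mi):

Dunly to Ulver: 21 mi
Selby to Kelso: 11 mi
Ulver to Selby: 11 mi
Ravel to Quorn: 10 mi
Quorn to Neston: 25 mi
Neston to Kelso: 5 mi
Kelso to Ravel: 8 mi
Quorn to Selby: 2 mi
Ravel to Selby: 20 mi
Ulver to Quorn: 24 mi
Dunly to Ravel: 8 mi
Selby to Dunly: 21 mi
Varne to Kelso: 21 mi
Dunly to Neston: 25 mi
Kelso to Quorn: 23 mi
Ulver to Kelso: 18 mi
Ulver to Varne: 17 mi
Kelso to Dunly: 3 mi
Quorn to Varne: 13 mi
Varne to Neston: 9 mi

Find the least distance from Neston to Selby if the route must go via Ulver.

Best Neston to Ulver: Neston → Kelso → Ulver costing 23
Shortest Ulver→Selby: Ulver → Selby = 11
Total via Ulver: 23 + 11 = 34 mi.

34 mi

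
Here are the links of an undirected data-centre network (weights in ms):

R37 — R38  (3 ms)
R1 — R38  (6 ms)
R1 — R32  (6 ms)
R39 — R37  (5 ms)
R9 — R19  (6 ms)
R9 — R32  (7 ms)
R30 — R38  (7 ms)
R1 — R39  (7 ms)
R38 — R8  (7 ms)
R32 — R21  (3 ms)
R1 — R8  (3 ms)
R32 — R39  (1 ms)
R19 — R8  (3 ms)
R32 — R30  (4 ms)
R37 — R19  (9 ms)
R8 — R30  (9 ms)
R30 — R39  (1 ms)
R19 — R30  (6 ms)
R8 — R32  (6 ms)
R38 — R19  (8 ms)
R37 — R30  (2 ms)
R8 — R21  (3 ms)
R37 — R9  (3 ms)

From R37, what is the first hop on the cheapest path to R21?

R30

Enumerating some paths:
R37 - R30 - R39 - R32 - R21: 2+1+1+3 = 7
R37 - R39 - R32 - R21: 5+1+3 = 9
The minimum is 7 ms via R37 - R30 - R39 - R32 - R21.
So from R37 the first move is to R30.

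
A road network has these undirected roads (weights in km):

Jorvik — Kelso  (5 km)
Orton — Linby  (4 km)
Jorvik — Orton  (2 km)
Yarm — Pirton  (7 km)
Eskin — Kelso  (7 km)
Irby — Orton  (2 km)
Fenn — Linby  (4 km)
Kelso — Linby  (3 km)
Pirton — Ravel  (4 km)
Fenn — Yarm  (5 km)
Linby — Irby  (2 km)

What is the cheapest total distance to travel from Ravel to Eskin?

Candidate routes:
Ravel → Pirton → Yarm → Fenn → Linby → Orton → Jorvik → Kelso → Eskin: 4+7+5+4+4+2+5+7 = 38
Ravel → Pirton → Yarm → Fenn → Linby → Kelso → Eskin: 4+7+5+4+3+7 = 30
Cheapest is Ravel → Pirton → Yarm → Fenn → Linby → Kelso → Eskin at 30 km.

30 km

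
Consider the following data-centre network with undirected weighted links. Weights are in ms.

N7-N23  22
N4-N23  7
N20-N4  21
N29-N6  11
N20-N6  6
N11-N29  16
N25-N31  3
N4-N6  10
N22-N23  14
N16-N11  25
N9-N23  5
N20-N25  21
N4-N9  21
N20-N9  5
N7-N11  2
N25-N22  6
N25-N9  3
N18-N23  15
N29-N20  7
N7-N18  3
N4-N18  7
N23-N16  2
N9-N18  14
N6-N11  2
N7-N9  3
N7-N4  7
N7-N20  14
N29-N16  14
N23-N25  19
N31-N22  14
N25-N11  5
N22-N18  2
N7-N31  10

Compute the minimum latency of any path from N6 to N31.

10 ms

Settle nodes by increasing distance from N6:
N6: 0
N11: 2  (via N6)
N7: 4  (via N11)
N20: 6  (via N6)
N9: 7  (via N7)
N25: 7  (via N11)
N18: 7  (via N7)
N22: 9  (via N18)
N31: 10  (via N25)
Shortest route: N6 → N11 → N25 → N31 = 10 ms.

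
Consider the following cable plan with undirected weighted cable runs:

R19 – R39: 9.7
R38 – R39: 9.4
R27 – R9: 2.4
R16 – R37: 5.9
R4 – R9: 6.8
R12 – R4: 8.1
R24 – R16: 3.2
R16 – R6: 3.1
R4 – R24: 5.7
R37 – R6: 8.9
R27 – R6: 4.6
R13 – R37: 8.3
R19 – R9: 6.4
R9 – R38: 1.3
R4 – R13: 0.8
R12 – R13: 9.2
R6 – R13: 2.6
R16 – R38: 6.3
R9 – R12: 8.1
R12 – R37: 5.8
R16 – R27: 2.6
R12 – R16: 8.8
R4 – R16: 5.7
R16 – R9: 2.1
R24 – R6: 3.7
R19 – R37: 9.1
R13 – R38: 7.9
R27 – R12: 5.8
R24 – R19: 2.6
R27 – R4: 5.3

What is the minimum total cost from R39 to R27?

Compare a few routes:
R39 - R38 - R9 - R16 - R27: 9.4+1.3+2.1+2.6 = 15.4
R39 - R38 - R9 - R27: 9.4+1.3+2.4 = 13.1
Cheapest is R39 - R38 - R9 - R27 at 13.1.

13.1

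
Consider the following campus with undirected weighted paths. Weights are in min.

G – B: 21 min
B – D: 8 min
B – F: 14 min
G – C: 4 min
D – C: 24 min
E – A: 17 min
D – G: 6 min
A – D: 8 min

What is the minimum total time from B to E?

33 min

Candidate routes:
B → G → C → D → A → E: 21+4+24+8+17 = 74
B → D → A → E: 8+8+17 = 33
B → G → D → A → E: 21+6+8+17 = 52
The minimum is 33 min via B → D → A → E.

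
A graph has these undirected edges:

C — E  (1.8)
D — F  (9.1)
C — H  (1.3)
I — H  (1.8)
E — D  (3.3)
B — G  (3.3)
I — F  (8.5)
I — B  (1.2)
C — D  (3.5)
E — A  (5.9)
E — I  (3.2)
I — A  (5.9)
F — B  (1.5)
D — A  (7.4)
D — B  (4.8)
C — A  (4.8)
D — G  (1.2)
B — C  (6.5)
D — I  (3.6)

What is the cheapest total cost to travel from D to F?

6

Candidate routes:
D → B → F: 4.8+1.5 = 6.3
D → I → B → F: 3.6+1.2+1.5 = 6.3
D → F: 9.1 = 9.1
D → G → B → F: 1.2+3.3+1.5 = 6
Cheapest is D → G → B → F at 6.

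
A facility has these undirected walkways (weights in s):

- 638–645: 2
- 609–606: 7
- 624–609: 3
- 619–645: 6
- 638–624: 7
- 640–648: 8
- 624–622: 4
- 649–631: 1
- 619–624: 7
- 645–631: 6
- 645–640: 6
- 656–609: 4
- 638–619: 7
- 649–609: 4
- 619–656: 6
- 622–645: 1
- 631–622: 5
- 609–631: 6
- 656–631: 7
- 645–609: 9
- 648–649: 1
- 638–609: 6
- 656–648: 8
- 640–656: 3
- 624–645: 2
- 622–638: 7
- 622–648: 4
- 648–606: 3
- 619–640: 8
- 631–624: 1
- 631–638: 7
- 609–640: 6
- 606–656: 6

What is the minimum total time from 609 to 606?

Running Dijkstra from 609:
609: 0
624: 3  (via 609)
631: 4  (via 624)
656: 4  (via 609)
649: 4  (via 609)
648: 5  (via 649)
645: 5  (via 624)
622: 6  (via 645)
638: 6  (via 609)
640: 6  (via 609)
606: 7  (via 609)
Shortest route: 609–606 = 7 s.

7 s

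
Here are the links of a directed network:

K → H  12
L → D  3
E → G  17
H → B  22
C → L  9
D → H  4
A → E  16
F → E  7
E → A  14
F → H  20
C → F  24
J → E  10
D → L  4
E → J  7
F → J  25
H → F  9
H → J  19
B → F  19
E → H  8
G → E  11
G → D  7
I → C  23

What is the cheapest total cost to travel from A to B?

Compare a few routes:
A - E - H - B: 16+8+22 = 46
A - E - G - D - H - B: 16+17+7+4+22 = 66
Cheapest is A - E - H - B at 46.

46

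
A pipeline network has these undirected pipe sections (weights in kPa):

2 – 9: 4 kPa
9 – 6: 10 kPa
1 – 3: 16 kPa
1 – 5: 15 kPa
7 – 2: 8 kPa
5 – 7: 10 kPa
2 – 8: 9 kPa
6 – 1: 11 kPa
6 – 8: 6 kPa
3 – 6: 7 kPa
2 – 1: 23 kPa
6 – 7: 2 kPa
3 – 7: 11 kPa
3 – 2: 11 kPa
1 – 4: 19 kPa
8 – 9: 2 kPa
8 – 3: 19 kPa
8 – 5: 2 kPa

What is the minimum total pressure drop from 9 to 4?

38 kPa

Running Dijkstra from 9:
9: 0
8: 2  (via 9)
2: 4  (via 9)
5: 4  (via 8)
6: 8  (via 8)
7: 10  (via 6)
3: 15  (via 2)
1: 19  (via 5)
4: 38  (via 1)
Shortest route: 9–8–5–1–4 = 38 kPa.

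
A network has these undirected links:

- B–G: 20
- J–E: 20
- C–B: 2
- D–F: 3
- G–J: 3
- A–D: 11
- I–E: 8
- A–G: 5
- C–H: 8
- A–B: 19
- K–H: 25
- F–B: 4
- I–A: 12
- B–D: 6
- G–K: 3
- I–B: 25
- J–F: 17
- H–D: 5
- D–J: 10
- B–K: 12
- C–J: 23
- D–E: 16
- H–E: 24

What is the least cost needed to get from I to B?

Settle nodes by increasing distance from I:
I: 0
E: 8  (via I)
A: 12  (via I)
G: 17  (via A)
J: 20  (via G)
K: 20  (via G)
D: 23  (via A)
B: 25  (via I)
Shortest route: I → B = 25.

25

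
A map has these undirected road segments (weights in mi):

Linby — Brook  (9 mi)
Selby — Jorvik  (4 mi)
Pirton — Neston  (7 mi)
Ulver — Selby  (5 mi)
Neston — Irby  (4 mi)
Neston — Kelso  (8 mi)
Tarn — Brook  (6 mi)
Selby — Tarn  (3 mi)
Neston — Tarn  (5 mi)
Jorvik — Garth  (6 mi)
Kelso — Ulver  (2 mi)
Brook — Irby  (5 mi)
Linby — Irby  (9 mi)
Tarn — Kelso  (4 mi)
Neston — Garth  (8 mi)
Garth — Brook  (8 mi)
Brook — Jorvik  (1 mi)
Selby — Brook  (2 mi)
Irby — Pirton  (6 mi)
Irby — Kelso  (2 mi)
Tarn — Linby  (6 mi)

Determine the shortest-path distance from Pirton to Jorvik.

Candidate routes:
Pirton - Neston - Irby - Brook - Jorvik: 7+4+5+1 = 17
Pirton - Irby - Brook - Jorvik: 6+5+1 = 12
The minimum is 12 mi via Pirton - Irby - Brook - Jorvik.

12 mi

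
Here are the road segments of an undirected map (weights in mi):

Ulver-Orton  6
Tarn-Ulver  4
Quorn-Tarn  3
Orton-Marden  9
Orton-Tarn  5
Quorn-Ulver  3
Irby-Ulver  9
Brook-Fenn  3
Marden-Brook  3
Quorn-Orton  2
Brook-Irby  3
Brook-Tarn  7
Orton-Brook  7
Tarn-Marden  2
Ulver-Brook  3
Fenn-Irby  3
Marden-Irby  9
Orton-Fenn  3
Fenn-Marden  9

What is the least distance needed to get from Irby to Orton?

6 mi

Candidate routes:
Irby → Brook → Orton: 3+7 = 10
Irby → Fenn → Orton: 3+3 = 6
Irby → Brook → Fenn → Orton: 3+3+3 = 9
Cheapest is Irby → Fenn → Orton at 6 mi.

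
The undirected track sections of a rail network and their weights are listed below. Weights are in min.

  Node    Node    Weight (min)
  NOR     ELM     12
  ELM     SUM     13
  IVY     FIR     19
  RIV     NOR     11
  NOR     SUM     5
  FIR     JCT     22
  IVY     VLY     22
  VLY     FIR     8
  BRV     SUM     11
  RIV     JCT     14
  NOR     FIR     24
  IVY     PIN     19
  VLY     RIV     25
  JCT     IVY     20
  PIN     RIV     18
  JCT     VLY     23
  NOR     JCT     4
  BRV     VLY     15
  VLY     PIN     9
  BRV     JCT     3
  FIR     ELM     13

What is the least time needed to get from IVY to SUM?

29 min

Running Dijkstra from IVY:
IVY: 0
FIR: 19  (via IVY)
PIN: 19  (via IVY)
JCT: 20  (via IVY)
VLY: 22  (via IVY)
BRV: 23  (via JCT)
NOR: 24  (via JCT)
SUM: 29  (via NOR)
Shortest route: IVY → JCT → NOR → SUM = 29 min.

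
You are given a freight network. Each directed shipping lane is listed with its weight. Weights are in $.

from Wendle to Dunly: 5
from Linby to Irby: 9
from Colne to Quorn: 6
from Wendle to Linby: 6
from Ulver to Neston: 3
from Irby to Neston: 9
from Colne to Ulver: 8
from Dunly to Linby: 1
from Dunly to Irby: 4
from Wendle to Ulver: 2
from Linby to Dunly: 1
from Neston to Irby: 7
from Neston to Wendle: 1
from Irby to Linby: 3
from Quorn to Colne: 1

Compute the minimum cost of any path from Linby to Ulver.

Shortest distances from Linby:
Linby: 0
Dunly: 1  (via Linby)
Irby: 5  (via Dunly)
Neston: 14  (via Irby)
Wendle: 15  (via Neston)
Ulver: 17  (via Wendle)
Shortest route: Linby → Dunly → Irby → Neston → Wendle → Ulver = $17.

$17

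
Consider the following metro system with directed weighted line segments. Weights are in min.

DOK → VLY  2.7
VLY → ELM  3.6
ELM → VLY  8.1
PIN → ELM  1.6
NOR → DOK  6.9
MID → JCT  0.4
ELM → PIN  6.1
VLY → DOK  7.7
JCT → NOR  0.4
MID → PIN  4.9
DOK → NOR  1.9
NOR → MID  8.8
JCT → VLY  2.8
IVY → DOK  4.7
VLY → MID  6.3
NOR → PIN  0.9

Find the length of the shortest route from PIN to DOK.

Candidate routes:
PIN - ELM - VLY - MID - JCT - NOR - DOK: 1.6+8.1+6.3+0.4+0.4+6.9 = 23.7
PIN - ELM - VLY - DOK: 1.6+8.1+7.7 = 17.4
Cheapest is PIN - ELM - VLY - DOK at 17.4 min.

17.4 min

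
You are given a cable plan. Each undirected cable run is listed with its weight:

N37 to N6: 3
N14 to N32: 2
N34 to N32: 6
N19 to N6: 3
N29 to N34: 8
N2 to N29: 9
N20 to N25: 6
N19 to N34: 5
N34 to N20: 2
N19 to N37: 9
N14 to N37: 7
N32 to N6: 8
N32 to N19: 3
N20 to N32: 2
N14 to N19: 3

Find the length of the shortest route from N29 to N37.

19

Compare a few routes:
N29 - N34 - N19 - N37: 8+5+9 = 22
N29 - N34 - N20 - N32 - N19 - N6 - N37: 8+2+2+3+3+3 = 21
N29 - N34 - N20 - N32 - N14 - N37: 8+2+2+2+7 = 21
N29 - N34 - N19 - N6 - N37: 8+5+3+3 = 19
The minimum is 19 via N29 - N34 - N19 - N6 - N37.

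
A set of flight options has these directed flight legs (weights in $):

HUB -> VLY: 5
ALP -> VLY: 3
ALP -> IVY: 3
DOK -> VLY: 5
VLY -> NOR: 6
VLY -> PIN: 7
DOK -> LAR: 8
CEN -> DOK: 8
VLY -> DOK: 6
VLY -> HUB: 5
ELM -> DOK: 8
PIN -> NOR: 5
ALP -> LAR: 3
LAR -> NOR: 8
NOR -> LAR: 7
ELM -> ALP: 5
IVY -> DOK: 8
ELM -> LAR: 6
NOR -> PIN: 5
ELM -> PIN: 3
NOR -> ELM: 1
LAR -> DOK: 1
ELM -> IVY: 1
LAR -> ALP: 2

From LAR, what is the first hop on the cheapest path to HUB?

ALP

Candidate routes:
LAR → ALP → VLY → HUB: 2+3+5 = 10
LAR → DOK → VLY → HUB: 1+5+5 = 11
Cheapest is LAR → ALP → VLY → HUB at $10.
So from LAR the first move is to ALP.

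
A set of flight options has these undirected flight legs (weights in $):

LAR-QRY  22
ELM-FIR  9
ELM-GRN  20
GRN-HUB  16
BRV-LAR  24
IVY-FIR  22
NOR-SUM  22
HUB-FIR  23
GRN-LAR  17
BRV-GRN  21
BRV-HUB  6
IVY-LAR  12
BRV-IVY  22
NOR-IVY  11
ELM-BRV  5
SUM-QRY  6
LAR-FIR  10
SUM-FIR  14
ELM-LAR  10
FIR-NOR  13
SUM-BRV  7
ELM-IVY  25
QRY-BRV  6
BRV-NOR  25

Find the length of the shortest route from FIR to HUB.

Settle nodes by increasing distance from FIR:
FIR: 0
ELM: 9  (via FIR)
LAR: 10  (via FIR)
NOR: 13  (via FIR)
BRV: 14  (via ELM)
SUM: 14  (via FIR)
HUB: 20  (via BRV)
Shortest route: FIR → ELM → BRV → HUB = $20.

$20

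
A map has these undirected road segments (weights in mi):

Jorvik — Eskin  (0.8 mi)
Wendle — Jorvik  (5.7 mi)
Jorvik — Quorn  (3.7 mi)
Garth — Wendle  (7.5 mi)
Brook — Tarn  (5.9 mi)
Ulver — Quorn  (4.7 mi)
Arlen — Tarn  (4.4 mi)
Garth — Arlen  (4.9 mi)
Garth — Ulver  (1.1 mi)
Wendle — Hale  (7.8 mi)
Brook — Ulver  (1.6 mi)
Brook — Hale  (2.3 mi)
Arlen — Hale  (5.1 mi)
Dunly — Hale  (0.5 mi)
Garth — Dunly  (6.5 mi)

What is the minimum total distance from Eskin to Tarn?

Settle nodes by increasing distance from Eskin:
Eskin: 0
Jorvik: 0.8  (via Eskin)
Quorn: 4.5  (via Jorvik)
Wendle: 6.5  (via Jorvik)
Ulver: 9.2  (via Quorn)
Garth: 10.3  (via Ulver)
Brook: 10.8  (via Ulver)
Hale: 13.1  (via Brook)
Dunly: 13.6  (via Hale)
Arlen: 15.2  (via Garth)
Tarn: 16.7  (via Brook)
Shortest route: Eskin–Jorvik–Quorn–Ulver–Brook–Tarn = 16.7 mi.

16.7 mi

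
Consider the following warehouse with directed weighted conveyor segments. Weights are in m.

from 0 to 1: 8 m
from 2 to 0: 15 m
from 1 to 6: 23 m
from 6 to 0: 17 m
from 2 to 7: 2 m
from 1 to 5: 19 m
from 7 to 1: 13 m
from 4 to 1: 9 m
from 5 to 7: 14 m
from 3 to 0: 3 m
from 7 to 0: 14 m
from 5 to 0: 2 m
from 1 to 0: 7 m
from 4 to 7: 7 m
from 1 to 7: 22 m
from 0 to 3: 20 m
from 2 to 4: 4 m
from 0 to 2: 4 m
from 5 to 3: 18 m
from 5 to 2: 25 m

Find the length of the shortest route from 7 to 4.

Shortest distances from 7:
7: 0
1: 13  (via 7)
0: 14  (via 7)
2: 18  (via 0)
4: 22  (via 2)
Shortest route: 7–0–2–4 = 22 m.

22 m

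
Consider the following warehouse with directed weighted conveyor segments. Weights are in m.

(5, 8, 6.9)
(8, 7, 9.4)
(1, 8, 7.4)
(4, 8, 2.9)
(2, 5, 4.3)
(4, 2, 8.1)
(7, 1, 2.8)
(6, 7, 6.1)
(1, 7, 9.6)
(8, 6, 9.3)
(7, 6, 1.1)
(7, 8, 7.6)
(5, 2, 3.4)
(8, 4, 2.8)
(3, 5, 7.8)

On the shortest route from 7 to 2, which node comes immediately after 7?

Enumerating some paths:
7 - 1 - 8 - 4 - 2: 2.8+7.4+2.8+8.1 = 21.1
7 - 8 - 4 - 2: 7.6+2.8+8.1 = 18.5
Cheapest is 7 - 8 - 4 - 2 at 18.5 m.
So from 7 the first move is to 8.

8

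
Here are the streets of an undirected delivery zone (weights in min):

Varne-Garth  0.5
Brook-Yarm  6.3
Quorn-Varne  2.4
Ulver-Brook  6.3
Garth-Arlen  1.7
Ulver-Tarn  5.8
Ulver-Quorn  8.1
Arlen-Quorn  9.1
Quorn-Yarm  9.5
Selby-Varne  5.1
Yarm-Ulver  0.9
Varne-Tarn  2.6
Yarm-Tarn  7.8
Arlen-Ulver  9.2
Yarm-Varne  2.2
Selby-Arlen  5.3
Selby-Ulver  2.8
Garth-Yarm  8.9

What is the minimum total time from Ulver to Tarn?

5.7 min

Running Dijkstra from Ulver:
Ulver: 0
Yarm: 0.9  (via Ulver)
Selby: 2.8  (via Ulver)
Varne: 3.1  (via Yarm)
Garth: 3.6  (via Varne)
Arlen: 5.3  (via Garth)
Quorn: 5.5  (via Varne)
Tarn: 5.7  (via Varne)
Shortest route: Ulver–Yarm–Varne–Tarn = 5.7 min.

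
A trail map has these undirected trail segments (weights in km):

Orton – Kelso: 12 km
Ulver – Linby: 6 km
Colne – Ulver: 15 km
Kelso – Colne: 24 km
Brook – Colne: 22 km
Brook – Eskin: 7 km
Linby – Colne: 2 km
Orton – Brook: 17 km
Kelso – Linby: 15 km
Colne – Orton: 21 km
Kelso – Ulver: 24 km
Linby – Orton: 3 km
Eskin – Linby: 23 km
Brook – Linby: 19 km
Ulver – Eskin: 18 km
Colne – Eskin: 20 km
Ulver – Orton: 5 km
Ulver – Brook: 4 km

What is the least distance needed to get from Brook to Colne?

Enumerating some paths:
Brook → Ulver → Orton → Linby → Colne: 4+5+3+2 = 14
Brook → Linby → Colne: 19+2 = 21
Brook → Ulver → Colne: 4+15 = 19
Brook → Ulver → Linby → Colne: 4+6+2 = 12
The minimum is 12 km via Brook → Ulver → Linby → Colne.

12 km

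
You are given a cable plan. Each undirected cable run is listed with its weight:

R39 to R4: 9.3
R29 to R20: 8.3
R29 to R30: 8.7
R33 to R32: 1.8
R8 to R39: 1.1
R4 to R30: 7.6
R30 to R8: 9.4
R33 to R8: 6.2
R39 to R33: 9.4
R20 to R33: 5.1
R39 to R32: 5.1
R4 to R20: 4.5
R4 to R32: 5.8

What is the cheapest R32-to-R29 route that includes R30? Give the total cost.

Shortest R32→R30: R32–R4–R30 = 13.4
Shortest R30→R29: R30–R29 = 8.7
Total via R30: 13.4 + 8.7 = 22.1.

22.1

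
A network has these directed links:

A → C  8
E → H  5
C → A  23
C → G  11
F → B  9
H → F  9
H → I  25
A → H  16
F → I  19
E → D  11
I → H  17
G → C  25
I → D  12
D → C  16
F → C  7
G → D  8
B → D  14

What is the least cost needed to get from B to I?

Running Dijkstra from B:
B: 0
D: 14  (via B)
C: 30  (via D)
G: 41  (via C)
A: 53  (via C)
H: 69  (via A)
F: 78  (via H)
I: 94  (via H)
Shortest route: B–D–C–A–H–I = 94.

94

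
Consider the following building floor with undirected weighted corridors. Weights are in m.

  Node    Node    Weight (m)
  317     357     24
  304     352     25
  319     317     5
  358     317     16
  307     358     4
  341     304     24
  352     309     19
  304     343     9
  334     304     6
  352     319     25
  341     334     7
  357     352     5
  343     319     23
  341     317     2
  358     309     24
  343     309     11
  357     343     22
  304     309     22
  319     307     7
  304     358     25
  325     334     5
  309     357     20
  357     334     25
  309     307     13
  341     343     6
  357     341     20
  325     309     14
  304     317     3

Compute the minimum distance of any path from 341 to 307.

Candidate routes:
341 - 317 - 319 - 307: 2+5+7 = 14
341 - 317 - 358 - 307: 2+16+4 = 22
341 - 334 - 304 - 317 - 319 - 307: 7+6+3+5+7 = 28
The minimum is 14 m via 341 - 317 - 319 - 307.

14 m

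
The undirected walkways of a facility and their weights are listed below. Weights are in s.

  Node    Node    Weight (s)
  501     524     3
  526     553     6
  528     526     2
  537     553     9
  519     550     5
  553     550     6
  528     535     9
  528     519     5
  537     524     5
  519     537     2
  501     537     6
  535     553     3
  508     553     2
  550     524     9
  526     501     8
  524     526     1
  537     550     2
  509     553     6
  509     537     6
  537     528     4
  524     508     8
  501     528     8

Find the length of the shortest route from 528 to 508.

10 s

Running Dijkstra from 528:
528: 0
526: 2  (via 528)
524: 3  (via 526)
537: 4  (via 528)
519: 5  (via 528)
550: 6  (via 537)
501: 6  (via 524)
553: 8  (via 526)
535: 9  (via 528)
508: 10  (via 553)
Shortest route: 528 → 526 → 553 → 508 = 10 s.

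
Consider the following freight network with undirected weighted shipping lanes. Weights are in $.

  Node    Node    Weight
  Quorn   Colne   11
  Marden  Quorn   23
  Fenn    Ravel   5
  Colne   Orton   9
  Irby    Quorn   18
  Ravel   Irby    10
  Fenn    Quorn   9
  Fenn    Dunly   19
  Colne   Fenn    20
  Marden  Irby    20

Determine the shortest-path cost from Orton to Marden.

Candidate routes:
Orton–Colne–Quorn–Irby–Marden: 9+11+18+20 = 58
Orton–Colne–Quorn–Marden: 9+11+23 = 43
Orton–Colne–Fenn–Quorn–Marden: 9+20+9+23 = 61
Orton–Colne–Fenn–Ravel–Irby–Marden: 9+20+5+10+20 = 64
The minimum is $43 via Orton–Colne–Quorn–Marden.

$43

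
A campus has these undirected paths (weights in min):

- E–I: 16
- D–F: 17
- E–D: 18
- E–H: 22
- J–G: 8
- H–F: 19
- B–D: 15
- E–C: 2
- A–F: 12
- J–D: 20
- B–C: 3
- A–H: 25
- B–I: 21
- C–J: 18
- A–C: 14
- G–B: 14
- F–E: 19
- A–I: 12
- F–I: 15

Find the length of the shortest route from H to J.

Shortest distances from H:
H: 0
F: 19  (via H)
E: 22  (via H)
C: 24  (via E)
A: 25  (via H)
B: 27  (via C)
I: 34  (via F)
D: 36  (via F)
G: 41  (via B)
J: 42  (via C)
Shortest route: H–E–C–J = 42 min.

42 min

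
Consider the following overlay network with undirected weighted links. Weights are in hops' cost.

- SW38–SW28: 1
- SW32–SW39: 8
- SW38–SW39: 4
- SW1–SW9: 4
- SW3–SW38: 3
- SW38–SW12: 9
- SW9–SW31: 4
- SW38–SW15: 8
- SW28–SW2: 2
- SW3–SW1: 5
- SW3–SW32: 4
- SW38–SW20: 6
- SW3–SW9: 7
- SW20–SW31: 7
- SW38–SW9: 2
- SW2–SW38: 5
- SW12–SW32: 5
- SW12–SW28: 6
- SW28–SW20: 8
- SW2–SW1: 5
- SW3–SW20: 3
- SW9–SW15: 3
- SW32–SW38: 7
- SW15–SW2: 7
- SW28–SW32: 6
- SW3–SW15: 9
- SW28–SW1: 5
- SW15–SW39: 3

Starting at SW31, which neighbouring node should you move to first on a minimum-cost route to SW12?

Candidate routes:
SW31 - SW9 - SW38 - SW28 - SW12: 4+2+1+6 = 13
SW31 - SW9 - SW38 - SW12: 4+2+9 = 15
The minimum is 13 hops' cost via SW31 - SW9 - SW38 - SW28 - SW12.
So from SW31 the first move is to SW9.

SW9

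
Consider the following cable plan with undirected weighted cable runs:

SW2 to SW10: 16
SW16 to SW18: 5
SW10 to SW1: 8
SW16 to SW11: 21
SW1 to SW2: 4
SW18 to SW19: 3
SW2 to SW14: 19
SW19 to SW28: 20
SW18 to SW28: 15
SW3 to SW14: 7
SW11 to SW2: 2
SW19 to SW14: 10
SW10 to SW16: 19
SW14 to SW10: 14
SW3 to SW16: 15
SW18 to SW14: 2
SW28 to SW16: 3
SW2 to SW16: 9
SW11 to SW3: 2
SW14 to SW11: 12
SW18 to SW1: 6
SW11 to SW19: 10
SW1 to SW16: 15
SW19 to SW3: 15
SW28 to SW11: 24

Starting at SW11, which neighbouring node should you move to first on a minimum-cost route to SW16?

SW2

Candidate routes:
SW11 - SW3 - SW16: 2+15 = 17
SW11 - SW2 - SW1 - SW18 - SW16: 2+4+6+5 = 17
SW11 - SW3 - SW14 - SW18 - SW16: 2+7+2+5 = 16
SW11 - SW2 - SW16: 2+9 = 11
The minimum is 11 via SW11 - SW2 - SW16.
So from SW11 the first move is to SW2.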